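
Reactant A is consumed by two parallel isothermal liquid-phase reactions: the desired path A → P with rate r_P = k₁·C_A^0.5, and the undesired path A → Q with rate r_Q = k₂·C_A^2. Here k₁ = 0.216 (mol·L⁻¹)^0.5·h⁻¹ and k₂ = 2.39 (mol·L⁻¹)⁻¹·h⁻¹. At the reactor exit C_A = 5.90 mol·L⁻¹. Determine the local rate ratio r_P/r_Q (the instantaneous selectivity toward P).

S_{P/Q} = r_P/r_Q = (k₁·C_A^0.5)/(k₂·C_A^2) = (k₁/k₂)·C_A^-1.5.
= (0.216×5.900^0.5) / (2.39×5.900^2) = 0.5247/83.20 = 0.00631.
The undesired path is higher order in A, so low C_A (CSTR or dilute feed) favours P.

0.00631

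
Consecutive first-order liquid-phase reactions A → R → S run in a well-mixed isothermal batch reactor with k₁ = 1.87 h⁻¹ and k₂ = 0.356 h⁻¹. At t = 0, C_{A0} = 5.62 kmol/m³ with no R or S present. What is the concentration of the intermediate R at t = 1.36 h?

3.73 kmol/m³

For first-order series with pure A initially, C_R(t) = k₁C_{A0}/(k₂−k₁)·(e^(−k₁t) − e^(−k₂t)).
e^(−k₁t) = e^(−1.87×1.36) = e^(−2.543) = 0.07861; e^(−k₂t) = e^(−0.4842) = 0.6162.
C_R = 1.87×5.62/(0.356−1.87) × (0.07861−0.6162) = (-6.941)×(-0.5376) = 3.732 kmol/m³.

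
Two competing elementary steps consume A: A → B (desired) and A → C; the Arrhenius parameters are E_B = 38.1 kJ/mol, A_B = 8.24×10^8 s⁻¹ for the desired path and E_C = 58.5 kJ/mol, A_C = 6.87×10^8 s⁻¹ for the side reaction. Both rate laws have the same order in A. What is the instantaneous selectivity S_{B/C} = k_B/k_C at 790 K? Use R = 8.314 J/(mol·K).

Since both paths have the same order in A, the concentration cancels and S_{B/C} = k_B/k_C = (A_B/A_C)·exp[(E_C−E_B)/(RT)].
(E_C−E_B)/(RT) = (58.5−38.1)×10³/(8.314×790) = 20400/6568 = 3.106.
k_B/k_C = (8.24×10^8/6.87×10^8)·exp(3.106) = 1.199 × 22.33 = 26.8.

26.8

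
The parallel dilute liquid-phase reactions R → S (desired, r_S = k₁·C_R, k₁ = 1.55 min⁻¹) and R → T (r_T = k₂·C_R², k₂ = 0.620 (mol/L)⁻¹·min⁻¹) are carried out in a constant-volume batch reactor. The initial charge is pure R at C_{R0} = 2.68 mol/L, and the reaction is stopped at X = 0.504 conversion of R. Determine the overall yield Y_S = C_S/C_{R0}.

0.282

C_R = C_{R0}(1−X) = 1.329 mol/L.
Along a PFR/batch, dC_S/dC_R = −r_S/(r_S+r_T) = −k₁/(k₁+k₂·C_R).
Integrating from C_{R0} to C_R: C_S = (1.55/0.620)·ln[(1.55+0.620·2.68)/(1.55+0.620·1.33)] = 2.500·ln(3.212/2.374) = 0.7553 mol/L.
Y_S = C_S/C_{R0} = 0.7553/2.68 = 0.282.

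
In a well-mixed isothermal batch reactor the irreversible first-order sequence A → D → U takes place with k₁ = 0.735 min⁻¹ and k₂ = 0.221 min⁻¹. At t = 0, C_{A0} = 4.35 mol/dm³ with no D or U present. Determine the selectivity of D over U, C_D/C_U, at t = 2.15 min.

2.98

Solving the coupled first-order balances gives C_D(t) = [k₁/(k₂−k₁)]·C_{A0}·(e^(−k₁t) − e^(−k₂t)).
e^(−k₁t) = e^(−0.735×2.15) = e^(−1.580) = 0.2059; e^(−k₂t) = e^(−0.4751) = 0.6218.
C_D = 0.735×4.35/(0.221−0.735) × (0.2059−0.6218) = (-6.220)×(-0.4159) = 2.587 mol/dm³.
C_A = C_{A0}e^(−k₁t) = 0.8958 mol/dm³, so C_U = C_{A0}−C_A−C_D = 0.8674 mol/dm³; C_D/C_U = 2.98.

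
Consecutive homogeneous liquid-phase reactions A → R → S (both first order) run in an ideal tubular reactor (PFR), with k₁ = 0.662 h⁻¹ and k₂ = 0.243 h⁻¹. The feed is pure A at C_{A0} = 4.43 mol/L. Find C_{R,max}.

2.48 mol/L

At the optimum, C_{R,max}/C_{A0} = (k₁/k₂)^[k₂/(k₂−k₁)].
= (0.662/0.243)^(0.243/(0.243−0.662)) = (2.724)^(-0.5800) = 0.5592.
C_{R,max} = 0.5592×4.43 = 2.48 mol/L.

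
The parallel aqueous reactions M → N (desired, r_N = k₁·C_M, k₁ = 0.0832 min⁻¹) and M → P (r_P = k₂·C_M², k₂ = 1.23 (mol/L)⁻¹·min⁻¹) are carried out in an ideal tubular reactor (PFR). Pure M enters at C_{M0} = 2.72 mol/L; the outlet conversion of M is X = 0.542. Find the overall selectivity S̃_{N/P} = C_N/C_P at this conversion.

0.0358

C_M = C_{M0}(1−X) = 1.246 mol/L.
Along a PFR/batch, dC_N/dC_M = −r_N/(r_N+r_P) = −k₁/(k₁+k₂·C_M).
Integrating from C_{M0} to C_M: C_N = (0.0832/1.23)·ln[(0.0832+1.23·2.72)/(0.0832+1.23·1.25)] = 0.06764·ln(3.429/1.615) = 0.05091 mol/L.
C_P = (C_{M0}−C_M)−C_N = 1.423 mol/L; S̃_{N/P} = 0.05091/1.423 = 0.0358.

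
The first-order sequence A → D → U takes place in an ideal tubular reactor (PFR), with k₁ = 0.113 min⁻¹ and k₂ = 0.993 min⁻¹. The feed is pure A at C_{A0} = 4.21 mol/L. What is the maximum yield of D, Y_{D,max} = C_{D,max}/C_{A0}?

At the optimum, C_{D,max}/C_{A0} = (k₁/k₂)^[k₂/(k₂−k₁)].
= (0.113/0.993)^(0.993/(0.993−0.113)) = (0.1138)^(1.128) = 0.08609.

0.0861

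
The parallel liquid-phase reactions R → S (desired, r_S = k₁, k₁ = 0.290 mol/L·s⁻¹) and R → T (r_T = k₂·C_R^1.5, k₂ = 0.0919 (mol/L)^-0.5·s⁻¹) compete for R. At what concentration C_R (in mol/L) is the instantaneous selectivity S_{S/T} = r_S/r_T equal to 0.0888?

10.8 mol/L

S_{S/T} = (k₁/k₂)·C_R^-1.5 ⇒ C_R = (S·k₂/k₁)^(1/(-1.5)).
= (0.0888×0.0919/0.290)^(-0.6667) = (0.02814)^(-0.6667) = 10.8 mol/L.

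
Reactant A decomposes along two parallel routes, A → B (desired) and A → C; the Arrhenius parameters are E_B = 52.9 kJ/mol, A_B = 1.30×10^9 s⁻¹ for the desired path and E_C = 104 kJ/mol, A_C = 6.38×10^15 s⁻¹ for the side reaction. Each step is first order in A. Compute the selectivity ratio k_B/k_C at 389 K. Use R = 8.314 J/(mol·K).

1.48

k_B/k_C = (A_B/A_C)·exp[−(E_B−E_C)/(RT)] = (A_B/A_C)·exp[(E_C−E_B)/(RT)].
(E_C−E_B)/(RT) = (104−52.9)×10³/(8.314×389) = 51100/3234 = 15.80.
k_B/k_C = (1.30×10^9/6.38×10^15)·exp(15.80) = 2.038×10^-7 × 7.276×10^6 = 1.48.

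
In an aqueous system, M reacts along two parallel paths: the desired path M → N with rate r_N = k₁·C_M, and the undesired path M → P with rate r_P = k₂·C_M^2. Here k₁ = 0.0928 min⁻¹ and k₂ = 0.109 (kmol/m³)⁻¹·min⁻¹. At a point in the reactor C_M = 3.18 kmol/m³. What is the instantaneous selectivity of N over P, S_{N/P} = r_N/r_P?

0.268

S_{N/P} = r_N/r_P = (k₁·C_M)/(k₂·C_M^2) = (k₁/k₂)·C_M⁻¹.
= (0.0928×3.180) / (0.109×3.180^2) = 0.2951/1.102 = 0.268.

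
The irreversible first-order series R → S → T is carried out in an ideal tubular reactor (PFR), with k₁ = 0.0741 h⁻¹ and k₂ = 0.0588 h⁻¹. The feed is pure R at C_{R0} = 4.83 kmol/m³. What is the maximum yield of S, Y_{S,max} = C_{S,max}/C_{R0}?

0.411

Evaluating C_S at τ_opt = ln(k₂/k₁)/(k₂−k₁) gives C_{S,max}/C_{R0} = (k₁/k₂)^[k₂/(k₂−k₁)].
= (0.0741/0.0588)^(0.0588/(0.0588−0.0741)) = (1.260)^(-3.843) = 0.4111.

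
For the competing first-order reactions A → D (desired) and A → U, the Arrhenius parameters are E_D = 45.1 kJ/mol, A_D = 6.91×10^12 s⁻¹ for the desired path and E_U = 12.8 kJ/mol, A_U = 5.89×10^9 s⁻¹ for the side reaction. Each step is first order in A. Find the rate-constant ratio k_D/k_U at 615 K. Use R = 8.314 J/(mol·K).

Since both paths have the same order in A, the concentration cancels and S_{D/U} = k_D/k_U = (A_D/A_U)·exp[(E_U−E_D)/(RT)].
(E_U−E_D)/(RT) = (12.8−45.1)×10³/(8.314×615) = -32300/5113 = -6.317.
k_D/k_U = (6.91×10^12/5.89×10^9)·exp(-6.317) = 1173 × 0.001805 = 2.12.

2.12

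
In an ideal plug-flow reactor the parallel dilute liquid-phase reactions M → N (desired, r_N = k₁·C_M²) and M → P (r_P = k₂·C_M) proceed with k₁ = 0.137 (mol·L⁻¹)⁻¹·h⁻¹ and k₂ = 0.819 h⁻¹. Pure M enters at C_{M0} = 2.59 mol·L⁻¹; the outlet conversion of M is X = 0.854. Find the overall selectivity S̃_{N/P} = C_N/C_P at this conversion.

C_M = C_{M0}(1−X) = 0.3781 mol·L⁻¹.
Along a PFR/batch, dC_P/dC_M = −r_P/(r_N+r_P) = −k₂/(k₂+k₁·C_M).
Integrating from C_{M0} to C_M: C_P = (0.819/0.137)·ln[(0.819+0.137·2.59)/(0.819+0.137·0.378)] = 5.978·ln(1.174/0.8708) = 1.785 mol·L⁻¹.
Then C_N = (C_{M0}−C_M) − C_P = 2.212 − 1.785 = 0.4267 mol·L⁻¹.
S̃_{N/P} = C_N/C_P = 0.4267/1.785 = 0.239.

0.239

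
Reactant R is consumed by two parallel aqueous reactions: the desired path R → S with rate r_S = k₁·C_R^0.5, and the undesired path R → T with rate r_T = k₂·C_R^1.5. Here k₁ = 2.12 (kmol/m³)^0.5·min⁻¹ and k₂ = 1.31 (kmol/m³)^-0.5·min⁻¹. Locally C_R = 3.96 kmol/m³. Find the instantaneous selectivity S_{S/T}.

S_{S/T} = r_S/r_T = (k₁·C_R^0.5)/(k₂·C_R^1.5) = (k₁/k₂)·C_R⁻¹.
= (2.12×3.960^0.5) / (1.31×3.960^1.5) = 4.219/10.32 = 0.409.
The undesired path is higher order in R, so low C_R (CSTR or dilute feed) favours S.

0.409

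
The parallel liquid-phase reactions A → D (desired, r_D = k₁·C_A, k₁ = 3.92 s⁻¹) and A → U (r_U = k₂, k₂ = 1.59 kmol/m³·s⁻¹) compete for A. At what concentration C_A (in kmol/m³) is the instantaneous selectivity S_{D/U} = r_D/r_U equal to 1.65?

0.669 kmol/m³

S_{D/U} = (k₁/k₂)·C_A ⇒ C_A = S·k₂/k₁.
= 1.65×1.59/3.92 = 0.669 kmol/m³.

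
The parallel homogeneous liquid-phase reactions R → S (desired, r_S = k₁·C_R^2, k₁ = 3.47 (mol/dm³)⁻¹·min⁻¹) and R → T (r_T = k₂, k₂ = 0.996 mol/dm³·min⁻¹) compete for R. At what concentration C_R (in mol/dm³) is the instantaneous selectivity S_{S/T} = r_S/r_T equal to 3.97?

S_{S/T} = (k₁/k₂)·C_R^2 ⇒ C_R = (S·k₂/k₁)^(0.5).
= (3.97×0.996/3.47)^(0.5) = (1.140)^(0.5) = 1.07 mol/dm³.

1.07 mol/dm³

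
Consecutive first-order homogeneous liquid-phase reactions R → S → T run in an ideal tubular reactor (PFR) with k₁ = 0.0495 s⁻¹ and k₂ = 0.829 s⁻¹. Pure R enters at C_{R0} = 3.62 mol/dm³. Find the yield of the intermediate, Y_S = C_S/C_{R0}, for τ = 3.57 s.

Solving the coupled first-order balances gives C_S(τ) = [k₁/(k₂−k₁)]·C_{R0}·(e^(−k₁τ) − e^(−k₂τ)).
e^(−k₁τ) = e^(−0.0495×3.57) = e^(−0.1767) = 0.8380; e^(−k₂τ) = e^(−2.960) = 0.05184.
C_S = 0.0495×3.62/(0.829−0.0495) × (0.8380−0.05184) = 0.2299×0.7862 = 0.1807 mol/dm³.
Y_S = C_S/C_{R0} = 0.1807/3.62 = 0.0499.

0.0499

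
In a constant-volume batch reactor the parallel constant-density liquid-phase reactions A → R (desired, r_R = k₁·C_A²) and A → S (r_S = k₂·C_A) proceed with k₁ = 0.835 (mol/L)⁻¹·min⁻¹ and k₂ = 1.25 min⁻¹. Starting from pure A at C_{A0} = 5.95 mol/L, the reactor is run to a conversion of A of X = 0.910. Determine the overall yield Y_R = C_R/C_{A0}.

C_A = C_{A0}(1−X) = 0.5355 mol/L.
Along a PFR/batch, dC_S/dC_A = −r_S/(r_R+r_S) = −k₂/(k₂+k₁·C_A).
Integrating from C_{A0} to C_A: C_S = (1.25/0.835)·ln[(1.25+0.835·5.95)/(1.25+0.835·0.535)] = 1.497·ln(6.218/1.697) = 1.944 mol/L.
Then C_R = (C_{A0}−C_A) − C_S = 5.415 − 1.944 = 3.471 mol/L.
Y_R = C_R/C_{A0} = 3.471/5.95 = 0.583.

0.583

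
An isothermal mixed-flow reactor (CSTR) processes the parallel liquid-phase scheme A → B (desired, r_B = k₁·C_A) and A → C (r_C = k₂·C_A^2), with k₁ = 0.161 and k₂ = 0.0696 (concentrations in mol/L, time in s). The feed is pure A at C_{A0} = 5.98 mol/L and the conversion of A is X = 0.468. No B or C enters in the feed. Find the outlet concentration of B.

1.18 mol/L

Exit C_A = C_{A0}(1−X) = 5.98×0.532 = 3.181 mol/L.
In a CSTR the entire volume is at exit conditions, so r_B = 0.161×3.181 = 0.5122 and r_C = 0.0696×3.181^2 = 0.7044.
Fraction of consumed A going to B: r_B/(r_B+r_C) = 0.4210.
C_B = 0.4210·C_{A0}·X = 0.4210×5.98×0.468 = 1.18 mol/L.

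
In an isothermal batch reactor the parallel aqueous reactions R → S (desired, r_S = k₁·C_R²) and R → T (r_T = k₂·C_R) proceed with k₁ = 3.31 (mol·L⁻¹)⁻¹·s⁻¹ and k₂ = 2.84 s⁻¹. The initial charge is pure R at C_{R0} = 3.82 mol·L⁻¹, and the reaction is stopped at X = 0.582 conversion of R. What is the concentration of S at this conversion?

1.67 mol·L⁻¹

C_R = C_{R0}(1−X) = 1.597 mol·L⁻¹.
Along a PFR/batch, dC_T/dC_R = −r_T/(r_S+r_T) = −k₂/(k₂+k₁·C_R).
Integrating from C_{R0} to C_R: C_T = (2.84/3.31)·ln[(2.84+3.31·3.82)/(2.84+3.31·1.60)] = 0.8580·ln(15.48/8.125) = 0.5533 mol·L⁻¹.
Then C_S = (C_{R0}−C_R) − C_T = 2.223 − 0.5533 = 1.670 mol·L⁻¹.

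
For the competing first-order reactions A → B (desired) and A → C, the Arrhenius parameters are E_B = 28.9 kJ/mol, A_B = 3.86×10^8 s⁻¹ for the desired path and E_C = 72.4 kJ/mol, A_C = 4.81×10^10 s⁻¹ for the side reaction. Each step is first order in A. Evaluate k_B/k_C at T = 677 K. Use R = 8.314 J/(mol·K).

18.2

k_B/k_C = (A_B/A_C)·exp[−(E_B−E_C)/(RT)] = (A_B/A_C)·exp[(E_C−E_B)/(RT)].
(E_C−E_B)/(RT) = (72.4−28.9)×10³/(8.314×677) = 43500/5629 = 7.728.
k_B/k_C = (3.86×10^8/4.81×10^10)·exp(7.728) = 0.008025 × 2272 = 18.2.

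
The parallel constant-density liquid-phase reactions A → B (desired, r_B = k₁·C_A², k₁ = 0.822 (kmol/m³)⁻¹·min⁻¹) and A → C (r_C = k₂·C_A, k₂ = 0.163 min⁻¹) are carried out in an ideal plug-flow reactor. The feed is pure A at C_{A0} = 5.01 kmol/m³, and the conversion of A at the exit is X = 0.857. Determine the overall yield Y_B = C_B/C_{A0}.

0.788

C_A = C_{A0}(1−X) = 0.7164 kmol/m³.
Along a PFR/batch, dC_C/dC_A = −r_C/(r_B+r_C) = −k₂/(k₂+k₁·C_A).
Integrating from C_{A0} to C_A: C_C = (0.163/0.822)·ln[(0.163+0.822·5.01)/(0.163+0.822·0.716)] = 0.1983·ln(4.281/0.7519) = 0.3449 kmol/m³.
Then C_B = (C_{A0}−C_A) − C_C = 4.294 − 0.3449 = 3.949 kmol/m³.
Y_B = C_B/C_{A0} = 3.949/5.01 = 0.788.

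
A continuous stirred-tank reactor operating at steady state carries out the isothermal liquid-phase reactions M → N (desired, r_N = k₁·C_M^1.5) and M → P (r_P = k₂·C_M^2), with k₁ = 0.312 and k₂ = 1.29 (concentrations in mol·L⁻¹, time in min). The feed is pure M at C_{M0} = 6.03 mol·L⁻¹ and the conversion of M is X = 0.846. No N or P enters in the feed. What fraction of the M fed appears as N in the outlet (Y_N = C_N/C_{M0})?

0.170

Exit C_M = C_{M0}(1−X) = 6.03×0.154 = 0.9286 mol·L⁻¹.
Rates in a CSTR are evaluated at the outlet concentration: r_N = 0.312×0.9286^1.5 = 0.2792, r_P = 1.29×0.9286^2 = 1.112.
Fraction of consumed M going to N: r_N/(r_N+r_P) = 0.2006.
C_N = 0.2006·C_{M0}·X = 0.2006×6.03×0.846 = 1.02 mol·L⁻¹; Y_N = C_N/C_{M0} = 0.170.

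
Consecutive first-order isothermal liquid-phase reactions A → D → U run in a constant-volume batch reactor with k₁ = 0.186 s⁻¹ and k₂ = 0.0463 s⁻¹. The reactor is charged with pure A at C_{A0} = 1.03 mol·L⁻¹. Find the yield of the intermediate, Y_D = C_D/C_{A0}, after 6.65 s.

For first-order series with pure A initially, C_D(t) = k₁C_{A0}/(k₂−k₁)·(e^(−k₁t) − e^(−k₂t)).
e^(−k₁t) = e^(−0.186×6.65) = e^(−1.237) = 0.2903; e^(−k₂t) = e^(−0.3079) = 0.7350.
C_D = 0.186×1.03/(0.0463−0.186) × (0.2903−0.7350) = (-1.371)×(-0.4447) = 0.6099 mol·L⁻¹.
Y_D = C_D/C_{A0} = 0.6099/1.03 = 0.592.

0.592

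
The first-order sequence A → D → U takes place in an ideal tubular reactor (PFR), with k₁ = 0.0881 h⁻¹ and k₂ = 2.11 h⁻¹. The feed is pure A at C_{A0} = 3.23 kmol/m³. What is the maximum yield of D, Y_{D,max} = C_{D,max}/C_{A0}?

0.0364

Evaluating C_D at τ_opt = ln(k₂/k₁)/(k₂−k₁) gives C_{D,max}/C_{A0} = (k₁/k₂)^[k₂/(k₂−k₁)].
= (0.0881/2.11)^(2.11/(2.11−0.0881)) = (0.04175)^(1.044) = 0.03636.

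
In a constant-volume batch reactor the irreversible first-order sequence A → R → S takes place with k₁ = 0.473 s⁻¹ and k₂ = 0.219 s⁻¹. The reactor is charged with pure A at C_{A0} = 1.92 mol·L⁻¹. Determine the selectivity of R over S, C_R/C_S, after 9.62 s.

Solving the coupled first-order balances gives C_R(t) = [k₁/(k₂−k₁)]·C_{A0}·(e^(−k₁t) − e^(−k₂t)).
e^(−k₁t) = e^(−0.473×9.62) = e^(−4.550) = 0.01056; e^(−k₂t) = e^(−2.107) = 0.1216.
C_R = 0.473×1.92/(0.219−0.473) × (0.01056−0.1216) = (-3.575)×(-0.1111) = 0.3971 mol·L⁻¹.
C_A = C_{A0}e^(−k₁t) = 0.02028 mol·L⁻¹, so C_S = C_{A0}−C_A−C_R = 1.503 mol·L⁻¹; C_R/C_S = 0.264.

0.264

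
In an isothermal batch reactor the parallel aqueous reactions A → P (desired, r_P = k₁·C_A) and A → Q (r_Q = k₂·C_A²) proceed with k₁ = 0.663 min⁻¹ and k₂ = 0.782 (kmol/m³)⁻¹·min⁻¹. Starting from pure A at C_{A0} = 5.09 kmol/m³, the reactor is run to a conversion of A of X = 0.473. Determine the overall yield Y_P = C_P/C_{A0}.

C_A = C_{A0}(1−X) = 2.682 kmol/m³.
Along a PFR/batch, dC_P/dC_A = −r_P/(r_P+r_Q) = −k₁/(k₁+k₂·C_A).
Integrating from C_{A0} to C_A: C_P = (0.663/0.782)·ln[(0.663+0.782·5.09)/(0.663+0.782·2.68)] = 0.8478·ln(4.643/2.761) = 0.4408 kmol/m³.
Y_P = C_P/C_{A0} = 0.4408/5.09 = 0.0866.

0.0866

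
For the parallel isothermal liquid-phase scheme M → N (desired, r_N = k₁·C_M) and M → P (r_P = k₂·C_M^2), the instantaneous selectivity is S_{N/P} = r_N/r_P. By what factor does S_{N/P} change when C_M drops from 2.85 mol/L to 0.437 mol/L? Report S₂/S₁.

S_{N/P} = (k₁/k₂)·C_M⁻¹, so S₂/S₁ = (C_{M,2}/C_{M,1})⁻¹.
= 2.85/0.437 = 6.52.
Selectivity toward N rises as C_M falls — low-concentration operation is favoured.

6.52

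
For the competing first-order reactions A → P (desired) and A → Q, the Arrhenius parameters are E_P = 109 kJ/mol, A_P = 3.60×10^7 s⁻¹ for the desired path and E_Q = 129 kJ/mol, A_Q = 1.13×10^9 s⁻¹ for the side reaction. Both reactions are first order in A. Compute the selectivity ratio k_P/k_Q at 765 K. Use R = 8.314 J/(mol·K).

0.739

k_P/k_Q = (A_P/A_Q)·exp[−(E_P−E_Q)/(RT)] = (A_P/A_Q)·exp[(E_Q−E_P)/(RT)].
(E_Q−E_P)/(RT) = (129−109)×10³/(8.314×765) = 20000/6360 = 3.145.
k_P/k_Q = (3.60×10^7/1.13×10^9)·exp(3.145) = 0.03186 × 23.21 = 0.739.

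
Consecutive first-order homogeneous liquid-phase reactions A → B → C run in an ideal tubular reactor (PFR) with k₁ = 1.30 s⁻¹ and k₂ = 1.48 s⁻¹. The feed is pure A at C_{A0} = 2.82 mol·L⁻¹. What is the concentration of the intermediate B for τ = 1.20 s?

The intermediate concentration in a first-order A→B→C sequence is C_B = k₁C_{A0}(e^(−k₁τ) − e^(−k₂τ))/(k₂−k₁).
e^(−k₁τ) = e^(−1.30×1.20) = e^(−1.560) = 0.2101; e^(−k₂τ) = e^(−1.776) = 0.1693.
C_B = 1.30×2.82/(1.48−1.30) × (0.2101−0.1693) = 20.37×0.04082 = 0.8314 mol·L⁻¹.

0.831 mol·L⁻¹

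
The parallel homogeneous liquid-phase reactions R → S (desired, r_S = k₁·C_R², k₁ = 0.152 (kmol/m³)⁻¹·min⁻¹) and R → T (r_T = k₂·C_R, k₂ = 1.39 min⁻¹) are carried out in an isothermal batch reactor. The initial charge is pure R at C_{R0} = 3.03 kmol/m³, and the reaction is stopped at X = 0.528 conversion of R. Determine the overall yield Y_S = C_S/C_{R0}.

C_R = C_{R0}(1−X) = 1.430 kmol/m³.
Along a PFR/batch, dC_T/dC_R = −r_T/(r_S+r_T) = −k₂/(k₂+k₁·C_R).
Integrating from C_{R0} to C_R: C_T = (1.39/0.152)·ln[(1.39+0.152·3.03)/(1.39+0.152·1.43)] = 9.145·ln(1.851/1.607) = 1.288 kmol/m³.
Then C_S = (C_{R0}−C_R) − C_T = 1.600 − 1.288 = 0.3115 kmol/m³.
Y_S = C_S/C_{R0} = 0.3115/3.03 = 0.103.

0.103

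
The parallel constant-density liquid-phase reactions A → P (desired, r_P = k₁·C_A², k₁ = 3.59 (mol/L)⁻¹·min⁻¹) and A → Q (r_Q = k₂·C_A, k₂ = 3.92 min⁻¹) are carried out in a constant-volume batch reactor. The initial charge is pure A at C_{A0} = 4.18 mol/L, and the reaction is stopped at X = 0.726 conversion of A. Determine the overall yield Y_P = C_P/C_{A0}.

C_A = C_{A0}(1−X) = 1.145 mol/L.
Along a PFR/batch, dC_Q/dC_A = −r_Q/(r_P+r_Q) = −k₂/(k₂+k₁·C_A).
Integrating from C_{A0} to C_A: C_Q = (3.92/3.59)·ln[(3.92+3.59·4.18)/(3.92+3.59·1.15)] = 1.092·ln(18.93/8.032) = 0.9359 mol/L.
Then C_P = (C_{A0}−C_A) − C_Q = 3.035 − 0.9359 = 2.099 mol/L.
Y_P = C_P/C_{A0} = 2.099/4.18 = 0.502.

0.502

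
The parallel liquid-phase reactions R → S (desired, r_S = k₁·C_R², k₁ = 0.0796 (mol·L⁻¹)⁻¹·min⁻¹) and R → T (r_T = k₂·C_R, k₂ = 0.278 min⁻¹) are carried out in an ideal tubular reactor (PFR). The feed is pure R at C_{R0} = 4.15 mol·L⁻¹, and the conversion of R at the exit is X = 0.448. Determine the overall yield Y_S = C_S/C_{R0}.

C_R = C_{R0}(1−X) = 2.291 mol·L⁻¹.
Along a PFR/batch, dC_T/dC_R = −r_T/(r_S+r_T) = −k₂/(k₂+k₁·C_R).
Integrating from C_{R0} to C_R: C_T = (0.278/0.0796)·ln[(0.278+0.0796·4.15)/(0.278+0.0796·2.29)] = 3.492·ln(0.6083/0.4603) = 0.9735 mol·L⁻¹.
Then C_S = (C_{R0}−C_R) − C_T = 1.859 − 0.9735 = 0.8857 mol·L⁻¹.
Y_S = C_S/C_{R0} = 0.8857/4.15 = 0.213.

0.213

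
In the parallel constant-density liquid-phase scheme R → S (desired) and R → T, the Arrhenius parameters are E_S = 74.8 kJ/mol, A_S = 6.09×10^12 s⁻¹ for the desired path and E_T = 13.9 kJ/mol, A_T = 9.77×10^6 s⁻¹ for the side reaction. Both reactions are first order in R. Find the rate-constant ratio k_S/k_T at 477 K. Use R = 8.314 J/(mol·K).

0.134

With equal orders, S_{S/T} = k_S/k_T = (A_S/A_T)·exp[(E_T−E_S)/(RT)].
(E_T−E_S)/(RT) = (13.9−74.8)×10³/(8.314×477) = -60900/3966 = -15.36.
k_S/k_T = (6.09×10^12/9.77×10^6)·exp(-15.36) = 6.233×10^5 × 2.142×10^-7 = 0.134.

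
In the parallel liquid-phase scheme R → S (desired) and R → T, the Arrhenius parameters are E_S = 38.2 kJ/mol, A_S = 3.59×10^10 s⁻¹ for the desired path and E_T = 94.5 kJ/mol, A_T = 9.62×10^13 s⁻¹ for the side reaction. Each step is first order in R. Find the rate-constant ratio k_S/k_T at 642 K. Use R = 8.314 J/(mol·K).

14.2

With equal orders, S_{S/T} = k_S/k_T = (A_S/A_T)·exp[(E_T−E_S)/(RT)].
(E_T−E_S)/(RT) = (94.5−38.2)×10³/(8.314×642) = 56300/5338 = 10.55.
k_S/k_T = (3.59×10^10/9.62×10^13)·exp(10.55) = 3.732×10^-4 × 38095 = 14.2.
Since E_S < E_T, lowering the temperature improves selectivity toward S.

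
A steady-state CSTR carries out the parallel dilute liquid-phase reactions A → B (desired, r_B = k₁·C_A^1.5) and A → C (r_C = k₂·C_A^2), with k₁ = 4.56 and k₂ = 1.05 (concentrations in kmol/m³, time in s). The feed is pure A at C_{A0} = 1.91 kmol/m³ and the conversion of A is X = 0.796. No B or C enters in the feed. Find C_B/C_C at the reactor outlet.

6.96

Exit C_A = C_{A0}(1−X) = 1.91×0.204 = 0.3896 kmol/m³.
In a CSTR the entire volume is at exit conditions, so r_B = 4.56×0.3896^1.5 = 1.109 and r_C = 1.05×0.3896^2 = 0.1594.
Overall selectivity = C_B/C_C = r_Bτ/(r_Cτ) = r_B/r_C = 6.96.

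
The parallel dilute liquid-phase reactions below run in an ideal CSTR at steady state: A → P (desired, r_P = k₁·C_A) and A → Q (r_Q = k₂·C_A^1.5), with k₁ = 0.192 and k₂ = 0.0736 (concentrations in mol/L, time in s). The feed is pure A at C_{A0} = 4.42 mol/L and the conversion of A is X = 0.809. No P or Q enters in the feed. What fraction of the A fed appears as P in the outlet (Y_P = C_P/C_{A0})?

Exit C_A = C_{A0}(1−X) = 4.42×0.191 = 0.8442 mol/L.
A CSTR operates uniformly at the exit composition, giving r_P = 0.1621 and r_Q = 0.05709 (each k·C_A^n at C_A = 0.8442).
Fraction of consumed A going to P: r_P/(r_P+r_Q) = 0.7395.
C_P = 0.7395·C_{A0}·X = 0.7395×4.42×0.809 = 2.64 mol/L; Y_P = C_P/C_{A0} = 0.598.

0.598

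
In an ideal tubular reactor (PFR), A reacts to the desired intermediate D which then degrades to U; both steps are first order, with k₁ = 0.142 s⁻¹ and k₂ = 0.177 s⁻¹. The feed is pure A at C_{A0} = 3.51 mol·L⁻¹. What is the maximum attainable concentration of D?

For a first-order series the maximum intermediate yield is C_{D,max}/C_{A0} = (k₁/k₂)^[k₂/(k₂−k₁)].
= (0.142/0.177)^(0.177/(0.177−0.142)) = (0.8023)^(5.057) = 0.3282.
C_{D,max} = 0.3282×3.51 = 1.15 mol·L⁻¹.

1.15 mol·L⁻¹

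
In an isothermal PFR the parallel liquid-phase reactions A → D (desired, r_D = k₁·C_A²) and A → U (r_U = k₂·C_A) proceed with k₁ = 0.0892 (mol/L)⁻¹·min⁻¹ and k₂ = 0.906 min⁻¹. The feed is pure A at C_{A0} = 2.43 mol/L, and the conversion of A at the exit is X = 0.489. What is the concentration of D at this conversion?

C_A = C_{A0}(1−X) = 1.242 mol/L.
Along a PFR/batch, dC_U/dC_A = −r_U/(r_D+r_U) = −k₂/(k₂+k₁·C_A).
Integrating from C_{A0} to C_A: C_U = (0.906/0.0892)·ln[(0.906+0.0892·2.43)/(0.906+0.0892·1.24)] = 10.16·ln(1.123/1.017) = 1.007 mol/L.
Then C_D = (C_{A0}−C_A) − C_U = 1.188 − 1.007 = 0.1811 mol/L.

0.181 mol/L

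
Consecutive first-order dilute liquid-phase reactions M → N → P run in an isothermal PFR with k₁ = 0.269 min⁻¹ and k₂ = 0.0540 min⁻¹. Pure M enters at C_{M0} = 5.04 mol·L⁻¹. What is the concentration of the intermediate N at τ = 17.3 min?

The intermediate concentration in a first-order A→B→C sequence is C_N = k₁C_{M0}(e^(−k₁τ) − e^(−k₂τ))/(k₂−k₁).
e^(−k₁τ) = e^(−0.269×17.3) = e^(−4.654) = 0.009526; e^(−k₂τ) = e^(−0.9342) = 0.3929.
C_N = 0.269×5.04/(0.0540−0.269) × (0.009526−0.3929) = (-6.306)×(-0.3834) = 2.418 mol·L⁻¹.

2.42 mol·L⁻¹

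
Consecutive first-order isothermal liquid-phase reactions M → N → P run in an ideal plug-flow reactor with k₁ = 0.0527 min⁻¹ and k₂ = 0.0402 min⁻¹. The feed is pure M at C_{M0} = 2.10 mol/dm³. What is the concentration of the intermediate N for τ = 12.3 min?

0.770 mol/dm³

Solving the coupled first-order balances gives C_N(τ) = [k₁/(k₂−k₁)]·C_{M0}·(e^(−k₁τ) − e^(−k₂τ)).
e^(−k₁τ) = e^(−0.0527×12.3) = e^(−0.6482) = 0.5230; e^(−k₂τ) = e^(−0.4945) = 0.6099.
C_N = 0.0527×2.10/(0.0402−0.0527) × (0.5230−0.6099) = (-8.854)×(-0.08692) = 0.7695 mol/dm³.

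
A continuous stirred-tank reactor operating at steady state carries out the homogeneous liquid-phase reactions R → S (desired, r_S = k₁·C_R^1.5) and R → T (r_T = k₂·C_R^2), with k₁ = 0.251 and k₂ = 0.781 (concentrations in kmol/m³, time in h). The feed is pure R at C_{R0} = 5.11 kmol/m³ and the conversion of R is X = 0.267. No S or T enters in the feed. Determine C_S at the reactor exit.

Exit C_R = C_{R0}(1−X) = 5.11×0.733 = 3.746 kmol/m³.
In a CSTR the entire volume is at exit conditions, so r_S = 0.251×3.746^1.5 = 1.820 and r_T = 0.781×3.746^2 = 10.96.
Fraction of consumed R going to S: r_S/(r_S+r_T) = 0.1424.
C_S = 0.1424·C_{R0}·X = 0.1424×5.11×0.267 = 0.194 kmol/m³.

0.194 kmol/m³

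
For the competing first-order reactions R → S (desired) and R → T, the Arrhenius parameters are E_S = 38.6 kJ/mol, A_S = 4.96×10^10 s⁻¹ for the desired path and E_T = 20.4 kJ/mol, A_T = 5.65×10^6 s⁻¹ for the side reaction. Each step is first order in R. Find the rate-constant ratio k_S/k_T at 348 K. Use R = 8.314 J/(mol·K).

16.3

With equal orders, S_{S/T} = k_S/k_T = (A_S/A_T)·exp[(E_T−E_S)/(RT)].
(E_T−E_S)/(RT) = (20.4−38.6)×10³/(8.314×348) = -18200/2893 = -6.290.
k_S/k_T = (4.96×10^10/5.65×10^6)·exp(-6.290) = 8779 × 0.001854 = 16.3.
Since E_S > E_T, raising the temperature improves selectivity toward S.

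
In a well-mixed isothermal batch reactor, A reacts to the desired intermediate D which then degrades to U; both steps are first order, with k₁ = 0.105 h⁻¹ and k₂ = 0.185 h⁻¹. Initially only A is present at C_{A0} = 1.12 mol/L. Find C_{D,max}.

0.302 mol/L

For a first-order series the maximum intermediate yield is C_{D,max}/C_{A0} = (k₁/k₂)^[k₂/(k₂−k₁)].
= (0.105/0.185)^(0.185/(0.185−0.105)) = (0.5676)^(2.312) = 0.2699.
C_{D,max} = 0.2699×1.12 = 0.302 mol/L.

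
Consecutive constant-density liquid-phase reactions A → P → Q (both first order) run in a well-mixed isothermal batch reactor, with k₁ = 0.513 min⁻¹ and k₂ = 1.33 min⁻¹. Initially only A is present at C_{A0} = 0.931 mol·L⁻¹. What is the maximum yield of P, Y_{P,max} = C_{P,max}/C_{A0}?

For a first-order series the maximum intermediate yield is C_{P,max}/C_{A0} = (k₁/k₂)^[k₂/(k₂−k₁)].
= (0.513/1.33)^(1.33/(1.33−0.513)) = (0.3857)^(1.628) = 0.2121.

0.212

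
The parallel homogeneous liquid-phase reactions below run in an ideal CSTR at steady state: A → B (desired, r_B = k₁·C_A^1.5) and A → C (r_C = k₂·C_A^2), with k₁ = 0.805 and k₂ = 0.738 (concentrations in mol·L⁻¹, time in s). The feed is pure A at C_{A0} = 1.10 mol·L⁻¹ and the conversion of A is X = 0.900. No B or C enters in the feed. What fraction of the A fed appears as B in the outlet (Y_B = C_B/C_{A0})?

Exit C_A = C_{A0}(1−X) = 1.10×0.100 = 0.1100 mol·L⁻¹.
Rates in a CSTR are evaluated at the outlet concentration: r_B = 0.805×0.1100^1.5 = 0.02937, r_C = 0.738×0.1100^2 = 0.008930.
Fraction of consumed A going to B: r_B/(r_B+r_C) = 0.7668.
C_B = 0.7668·C_{A0}·X = 0.7668×1.10×0.900 = 0.759 mol·L⁻¹; Y_B = C_B/C_{A0} = 0.690.

0.690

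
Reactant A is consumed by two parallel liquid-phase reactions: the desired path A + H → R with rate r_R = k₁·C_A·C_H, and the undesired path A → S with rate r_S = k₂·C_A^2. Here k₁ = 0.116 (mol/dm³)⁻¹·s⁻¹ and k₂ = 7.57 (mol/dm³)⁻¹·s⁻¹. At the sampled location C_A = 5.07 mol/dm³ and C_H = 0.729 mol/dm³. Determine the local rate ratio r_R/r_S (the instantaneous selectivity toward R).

0.00220

S_{R/S} = r_R/r_S = (k₁·C_A·C_H)/(k₂·C_A^2) = (k₁/k₂)·C_A⁻¹·C_H.
= (0.116×5.070×0.7290) / (7.57×5.070^2) = 0.4287/194.6 = 0.00220.
The undesired path is higher order in A, so low C_A (CSTR or dilute feed) favours R.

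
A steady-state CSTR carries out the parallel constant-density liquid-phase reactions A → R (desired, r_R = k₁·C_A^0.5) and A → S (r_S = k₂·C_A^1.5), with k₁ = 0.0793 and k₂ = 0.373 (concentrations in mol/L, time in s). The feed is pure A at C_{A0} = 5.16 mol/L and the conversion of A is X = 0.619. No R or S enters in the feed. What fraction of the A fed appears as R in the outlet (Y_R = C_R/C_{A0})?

0.0604

Exit C_A = C_{A0}(1−X) = 5.16×0.381 = 1.966 mol/L.
A CSTR operates uniformly at the exit composition, giving r_R = 0.1112 and r_S = 1.028 (each k·C_A^n at C_A = 1.966).
Fraction of consumed A going to R: r_R/(r_R+r_S) = 0.09759.
C_R = 0.09759·C_{A0}·X = 0.09759×5.16×0.619 = 0.312 mol/L; Y_R = C_R/C_{A0} = 0.0604.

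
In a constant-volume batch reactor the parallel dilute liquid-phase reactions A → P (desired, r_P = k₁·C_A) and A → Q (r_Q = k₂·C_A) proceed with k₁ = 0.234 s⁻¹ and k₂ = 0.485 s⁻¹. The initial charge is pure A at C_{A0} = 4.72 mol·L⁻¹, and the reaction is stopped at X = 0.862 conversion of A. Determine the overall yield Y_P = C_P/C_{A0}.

0.281

C_A = C_{A0}(1−X) = 0.6514 mol·L⁻¹.
Both paths are first order in A, so the instantaneous fraction to P is constant: dC_P/d(−C_A) = k₁/(k₁+k₂) = 0.3255.
C_P = 0.3255·(C_{A0}−C_A) = 0.3255×4.069 = 1.32 mol·L⁻¹.
Y_P = C_P/C_{A0} = 1.324/4.72 = 0.281.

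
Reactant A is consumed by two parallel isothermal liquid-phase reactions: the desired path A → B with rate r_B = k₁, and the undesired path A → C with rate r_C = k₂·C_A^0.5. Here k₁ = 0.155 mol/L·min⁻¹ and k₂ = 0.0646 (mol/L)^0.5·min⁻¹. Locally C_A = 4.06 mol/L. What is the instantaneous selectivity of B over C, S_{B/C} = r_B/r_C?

1.19

S_{B/C} = r_B/r_C = (k₁)/(k₂·C_A^0.5) = (k₁/k₂)·C_A^-0.5.
= (0.155) / (0.0646×4.060^0.5) = 0.1550/0.1302 = 1.19.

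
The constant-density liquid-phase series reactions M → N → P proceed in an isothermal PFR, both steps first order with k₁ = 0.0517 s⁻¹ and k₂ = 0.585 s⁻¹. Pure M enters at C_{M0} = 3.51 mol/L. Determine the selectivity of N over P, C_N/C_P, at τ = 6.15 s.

For first-order series with pure M initially, C_N(τ) = k₁C_{M0}/(k₂−k₁)·(e^(−k₁τ) − e^(−k₂τ)).
e^(−k₁τ) = e^(−0.0517×6.15) = e^(−0.3180) = 0.7276; e^(−k₂τ) = e^(−3.598) = 0.02739.
C_N = 0.0517×3.51/(0.585−0.0517) × (0.7276−0.02739) = 0.3403×0.7003 = 0.2383 mol/L.
C_M = C_{M0}e^(−k₁τ) = 2.554 mol/L, so C_P = C_{M0}−C_M−C_N = 0.7177 mol/L; C_N/C_P = 0.332.

0.332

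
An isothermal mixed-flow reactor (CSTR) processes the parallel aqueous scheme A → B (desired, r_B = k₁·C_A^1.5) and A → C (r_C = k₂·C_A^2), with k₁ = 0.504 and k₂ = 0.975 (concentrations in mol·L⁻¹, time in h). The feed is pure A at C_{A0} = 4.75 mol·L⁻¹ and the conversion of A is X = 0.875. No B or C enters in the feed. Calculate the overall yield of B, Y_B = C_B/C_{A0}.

0.351

Exit C_A = C_{A0}(1−X) = 4.75×0.125 = 0.5938 mol·L⁻¹.
Rates in a CSTR are evaluated at the outlet concentration: r_B = 0.504×0.5938^1.5 = 0.2306, r_C = 0.975×0.5938^2 = 0.3437.
Fraction of consumed A going to B: r_B/(r_B+r_C) = 0.4015.
C_B = 0.4015·C_{A0}·X = 0.4015×4.75×0.875 = 1.67 mol·L⁻¹; Y_B = C_B/C_{A0} = 0.351.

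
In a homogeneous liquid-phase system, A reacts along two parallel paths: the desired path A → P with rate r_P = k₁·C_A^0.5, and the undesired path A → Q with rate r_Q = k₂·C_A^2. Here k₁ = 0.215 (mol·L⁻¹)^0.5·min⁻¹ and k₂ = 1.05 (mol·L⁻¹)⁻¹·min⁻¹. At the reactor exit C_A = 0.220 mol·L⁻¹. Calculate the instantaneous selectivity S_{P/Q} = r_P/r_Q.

1.98

S_{P/Q} = r_P/r_Q = (k₁·C_A^0.5)/(k₂·C_A^2) = (k₁/k₂)·C_A^-1.5.
= (0.215×0.2200^0.5) / (1.05×0.2200^2) = 0.1008/0.05082 = 1.98.
The undesired path is higher order in A, so low C_A (CSTR or dilute feed) favours P.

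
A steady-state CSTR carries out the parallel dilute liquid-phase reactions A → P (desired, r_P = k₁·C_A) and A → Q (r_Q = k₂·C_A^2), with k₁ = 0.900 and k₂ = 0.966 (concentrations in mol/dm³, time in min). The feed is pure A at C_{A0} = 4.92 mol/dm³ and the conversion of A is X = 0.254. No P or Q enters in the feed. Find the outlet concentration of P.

Exit C_A = C_{A0}(1−X) = 4.92×0.746 = 3.670 mol/dm³.
In a CSTR the entire volume is at exit conditions, so r_P = 0.900×3.670 = 3.303 and r_Q = 0.966×3.670^2 = 13.01.
Fraction of consumed A going to P: r_P/(r_P+r_Q) = 0.2025.
C_P = 0.2025·C_{A0}·X = 0.2025×4.92×0.254 = 0.253 mol/dm³.

0.253 mol/dm³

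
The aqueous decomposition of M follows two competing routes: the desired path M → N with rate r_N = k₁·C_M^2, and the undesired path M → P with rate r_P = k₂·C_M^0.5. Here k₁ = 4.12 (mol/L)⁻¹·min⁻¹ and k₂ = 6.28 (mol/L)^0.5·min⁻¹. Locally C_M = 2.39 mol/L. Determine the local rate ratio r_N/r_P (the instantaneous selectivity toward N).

2.42

S_{N/P} = r_N/r_P = (k₁·C_M^2)/(k₂·C_M^0.5) = (k₁/k₂)·C_M^1.5.
= (4.12×2.390^2) / (6.28×2.390^0.5) = 23.53/9.709 = 2.42.
Since the desired path is higher order in M, keeping C_M high (PFR or concentrated feed) favours N.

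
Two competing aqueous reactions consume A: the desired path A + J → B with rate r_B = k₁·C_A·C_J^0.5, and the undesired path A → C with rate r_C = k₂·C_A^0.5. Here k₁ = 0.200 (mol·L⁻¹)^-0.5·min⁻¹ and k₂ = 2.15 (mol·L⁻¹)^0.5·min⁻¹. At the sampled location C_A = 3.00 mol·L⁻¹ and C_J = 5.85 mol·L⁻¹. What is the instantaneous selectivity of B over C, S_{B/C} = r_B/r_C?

S_{B/C} = r_B/r_C = (k₁·C_A·C_J^0.5)/(k₂·C_A^0.5) = (k₁/k₂)·C_A^0.5·C_J^0.5.
= (0.200×3.000×5.850^0.5) / (2.15×3.000^0.5) = 1.451/3.724 = 0.390.
Since the desired path is higher order in A, keeping C_A high (PFR or concentrated feed) favours B.

0.390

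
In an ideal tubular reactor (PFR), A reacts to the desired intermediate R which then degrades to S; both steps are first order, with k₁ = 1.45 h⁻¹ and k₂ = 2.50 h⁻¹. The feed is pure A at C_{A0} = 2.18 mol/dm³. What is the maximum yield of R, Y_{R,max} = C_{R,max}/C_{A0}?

At the optimum, C_{R,max}/C_{A0} = (k₁/k₂)^[k₂/(k₂−k₁)].
= (1.45/2.50)^(2.50/(2.50−1.45)) = (0.5800)^(2.381) = 0.2734.

0.273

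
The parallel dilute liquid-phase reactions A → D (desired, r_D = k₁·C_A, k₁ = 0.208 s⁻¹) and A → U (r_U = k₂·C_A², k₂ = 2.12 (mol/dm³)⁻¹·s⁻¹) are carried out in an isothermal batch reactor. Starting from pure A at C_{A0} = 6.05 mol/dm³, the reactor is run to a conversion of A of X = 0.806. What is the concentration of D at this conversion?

C_A = C_{A0}(1−X) = 1.174 mol/dm³.
Along a PFR/batch, dC_D/dC_A = −r_D/(r_D+r_U) = −k₁/(k₁+k₂·C_A).
Integrating from C_{A0} to C_A: C_D = (0.208/2.12)·ln[(0.208+2.12·6.05)/(0.208+2.12·1.17)] = 0.09811·ln(13.03/2.696) = 0.1546 mol/dm³.

0.155 mol/dm³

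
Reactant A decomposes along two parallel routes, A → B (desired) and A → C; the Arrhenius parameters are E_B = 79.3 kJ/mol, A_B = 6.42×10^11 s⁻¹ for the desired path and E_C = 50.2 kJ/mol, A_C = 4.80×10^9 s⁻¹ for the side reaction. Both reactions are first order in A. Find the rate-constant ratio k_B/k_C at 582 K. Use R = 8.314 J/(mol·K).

0.327

With equal orders, S_{B/C} = k_B/k_C = (A_B/A_C)·exp[(E_C−E_B)/(RT)].
(E_C−E_B)/(RT) = (50.2−79.3)×10³/(8.314×582) = -29100/4839 = -6.014.
k_B/k_C = (6.42×10^11/4.80×10^9)·exp(-6.014) = 133.8 × 0.002444 = 0.327.
Since E_B > E_C, raising the temperature improves selectivity toward B.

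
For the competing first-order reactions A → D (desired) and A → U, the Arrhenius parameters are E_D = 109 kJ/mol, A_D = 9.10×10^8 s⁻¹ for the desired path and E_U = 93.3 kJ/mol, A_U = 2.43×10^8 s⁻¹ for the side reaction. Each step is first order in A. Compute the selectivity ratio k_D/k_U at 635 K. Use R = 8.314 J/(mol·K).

0.191

k_D/k_U = (A_D/A_U)·exp[−(E_D−E_U)/(RT)] = (A_D/A_U)·exp[(E_U−E_D)/(RT)].
(E_U−E_D)/(RT) = (93.3−109)×10³/(8.314×635) = -15700/5279 = -2.974.
k_D/k_U = (9.10×10^8/2.43×10^8)·exp(-2.974) = 3.745 × 0.05111 = 0.191.
Since E_D > E_U, raising the temperature improves selectivity toward D.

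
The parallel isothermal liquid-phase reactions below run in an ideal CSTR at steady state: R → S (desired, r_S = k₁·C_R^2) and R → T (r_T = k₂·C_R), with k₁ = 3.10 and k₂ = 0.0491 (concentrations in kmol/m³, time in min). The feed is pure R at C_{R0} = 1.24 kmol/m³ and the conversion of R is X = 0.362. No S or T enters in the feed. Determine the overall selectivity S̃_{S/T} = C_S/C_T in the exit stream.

49.9

Exit C_R = C_{R0}(1−X) = 1.24×0.638 = 0.7911 kmol/m³.
In a CSTR the entire volume is at exit conditions, so r_S = 3.10×0.7911^2 = 1.940 and r_T = 0.0491×0.7911 = 0.03884.
Overall selectivity = C_S/C_T = r_Sτ/(r_Tτ) = r_S/r_T = 49.9.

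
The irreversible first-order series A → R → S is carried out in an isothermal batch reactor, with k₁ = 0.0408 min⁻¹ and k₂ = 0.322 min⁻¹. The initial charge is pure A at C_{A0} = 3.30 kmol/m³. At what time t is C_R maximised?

7.35 min

For first-order series the maximum of C_R occurs at t_opt = ln(k₂/k₁)/(k₂−k₁).
= ln(0.322/0.0408)/(0.322−0.0408) = ln(7.892)/0.2812 = 2.066/0.2812 = 7.35 min.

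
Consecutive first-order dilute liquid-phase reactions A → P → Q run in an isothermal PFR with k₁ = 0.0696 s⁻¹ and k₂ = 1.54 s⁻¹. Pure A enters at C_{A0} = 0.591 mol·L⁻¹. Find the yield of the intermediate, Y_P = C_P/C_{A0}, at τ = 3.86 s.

0.0361

Solving the coupled first-order balances gives C_P(τ) = [k₁/(k₂−k₁)]·C_{A0}·(e^(−k₁τ) − e^(−k₂τ)).
e^(−k₁τ) = e^(−0.0696×3.86) = e^(−0.2687) = 0.7644; e^(−k₂τ) = e^(−5.944) = 0.002620.
C_P = 0.0696×0.591/(1.54−0.0696) × (0.7644−0.002620) = 0.02797×0.7618 = 0.02131 mol·L⁻¹.
Y_P = C_P/C_{A0} = 0.02131/0.591 = 0.0361.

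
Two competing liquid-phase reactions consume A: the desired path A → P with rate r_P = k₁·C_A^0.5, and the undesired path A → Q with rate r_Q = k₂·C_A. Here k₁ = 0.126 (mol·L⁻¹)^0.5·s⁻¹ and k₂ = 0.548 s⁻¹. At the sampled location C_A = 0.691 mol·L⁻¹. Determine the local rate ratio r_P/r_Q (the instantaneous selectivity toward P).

0.277

S_{P/Q} = r_P/r_Q = (k₁·C_A^0.5)/(k₂·C_A) = (k₁/k₂)·C_A^-0.5.
= (0.126×0.6910^0.5) / (0.548×0.6910) = 0.1047/0.3787 = 0.277.
The undesired path is higher order in A, so low C_A (CSTR or dilute feed) favours P.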